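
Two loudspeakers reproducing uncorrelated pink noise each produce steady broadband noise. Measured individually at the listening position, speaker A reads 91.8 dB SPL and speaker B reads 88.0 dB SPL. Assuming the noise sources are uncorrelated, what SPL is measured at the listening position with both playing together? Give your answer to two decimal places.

Uncorrelated sources add in intensity (power), not in dB.
L_total = 10·log₁₀(10^(91.8/10) + 10^(88.0/10)) = 10·log₁₀(2145000000) = 93.31 dB SPL.

93.31 dB SPL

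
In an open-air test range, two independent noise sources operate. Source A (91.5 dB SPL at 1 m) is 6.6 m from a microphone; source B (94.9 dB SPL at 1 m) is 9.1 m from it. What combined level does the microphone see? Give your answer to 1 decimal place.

At the listener: L_A = 91.5 − 20·log₁₀(6.6) = 75.11 dB; L_B = 94.9 − 20·log₁₀(9.1) = 75.72 dB.
Combined: 10·log₁₀(10^(75.11/10)+10^(75.72/10)) = 78.4 dB SPL.

78.4 dB SPL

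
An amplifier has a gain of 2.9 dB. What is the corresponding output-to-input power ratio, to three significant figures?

1.95

Power ratio = 10^(dB/10).
10^(2.9/10) = 10^(0.2900) = 1.95.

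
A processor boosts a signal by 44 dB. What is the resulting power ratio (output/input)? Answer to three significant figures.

Power ratio = 10^(dB/10).
10^(44/10) = 10^(4.400) = 25100.

25100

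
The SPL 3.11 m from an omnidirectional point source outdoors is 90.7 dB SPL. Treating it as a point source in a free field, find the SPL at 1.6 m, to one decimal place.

Inverse-square spreading gives ΔL = −20·log₁₀(d₂/d₁).
ΔL = −20·log₁₀(1.6/3.11) = 5.77 dB, so L₂ = 90.7 + (5.77) = 96.5 dB SPL.

96.5 dB SPL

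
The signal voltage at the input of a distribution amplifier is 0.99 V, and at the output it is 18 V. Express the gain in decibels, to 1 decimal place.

For a voltage ratio, dB = 20·log₁₀(V₂/V₁).
20·log₁₀(18/0.99) = 20·log₁₀(18.18) = 25.2 dB.

25.2 dB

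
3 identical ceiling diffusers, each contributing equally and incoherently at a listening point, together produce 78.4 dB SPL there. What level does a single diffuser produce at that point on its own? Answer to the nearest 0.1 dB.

73.6 dB SPL

3 equal incoherent sources add 10·log₁₀(3) = 4.77 dB over one source.
L_one = 78.4 − 4.77 = 73.6 dB SPL.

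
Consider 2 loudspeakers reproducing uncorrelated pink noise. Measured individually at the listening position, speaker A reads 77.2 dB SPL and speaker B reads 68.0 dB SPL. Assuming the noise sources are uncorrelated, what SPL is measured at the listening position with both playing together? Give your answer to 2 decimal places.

77.69 dB SPL

Add the sources as powers (linear), then convert back to dB:
L_total = 10·log₁₀(10^(77.2/10) + 10^(68.0/10)) = 10·log₁₀(58790000) = 77.69 dB SPL.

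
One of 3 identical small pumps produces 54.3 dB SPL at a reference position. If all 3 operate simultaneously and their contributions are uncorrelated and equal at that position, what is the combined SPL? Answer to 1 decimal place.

59.1 dB SPL

3 equal incoherent sources raise the level by 10·log₁₀(3) = 4.77 dB.
L_total = 54.3 + 4.77 = 59.1 dB SPL.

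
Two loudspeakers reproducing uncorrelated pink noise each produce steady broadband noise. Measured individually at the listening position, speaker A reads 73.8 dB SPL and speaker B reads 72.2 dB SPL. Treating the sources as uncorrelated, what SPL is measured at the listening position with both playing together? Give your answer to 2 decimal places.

Incoherent sources sum as intensities:
L_total = 10·log₁₀(10^(73.8/10) + 10^(72.2/10)) = 10·log₁₀(40580000) = 76.08 dB SPL.

76.08 dB SPL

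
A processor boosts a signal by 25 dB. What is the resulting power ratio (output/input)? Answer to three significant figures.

Power ratio = 10^(dB/10).
10^(25/10) = 10^(2.500) = 316.

316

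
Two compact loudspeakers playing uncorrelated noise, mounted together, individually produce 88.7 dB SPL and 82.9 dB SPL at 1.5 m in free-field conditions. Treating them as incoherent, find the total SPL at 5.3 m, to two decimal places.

78.75 dB SPL

Combined at 1.5 m: 10·log₁₀(10^(88.7/10)+10^(82.9/10)) = 89.714 dB SPL.
Then apply −20·log₁₀(5.3/1.5) = -10.964 dB → 78.75 dB SPL.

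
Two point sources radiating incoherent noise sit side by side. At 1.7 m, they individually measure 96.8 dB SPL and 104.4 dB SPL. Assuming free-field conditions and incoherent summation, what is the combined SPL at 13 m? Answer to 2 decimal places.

87.43 dB SPL

Combined at 1.7 m: 10·log₁₀(10^(96.8/10)+10^(104.4/10)) = 105.096 dB SPL.
Then apply −20·log₁₀(13/1.7) = -17.670 dB → 87.43 dB SPL.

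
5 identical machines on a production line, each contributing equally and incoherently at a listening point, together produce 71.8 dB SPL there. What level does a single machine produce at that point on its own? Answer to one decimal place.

64.8 dB SPL

5 equal incoherent sources add 10·log₁₀(5) = 6.99 dB over one source.
L_one = 71.8 − 6.99 = 64.8 dB SPL.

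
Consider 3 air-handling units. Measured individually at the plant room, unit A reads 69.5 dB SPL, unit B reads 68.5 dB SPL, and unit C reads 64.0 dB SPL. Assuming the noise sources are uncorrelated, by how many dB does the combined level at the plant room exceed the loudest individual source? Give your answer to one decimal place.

3.2 dB

Add the sources as powers (linear), then convert back to dB:
L_total = 10·log₁₀(10^(69.5/10) + 10^(68.5/10) + 10^(64.0/10)) = 72.67 dB SPL.
Excess over the loudest (69.5 dB): 72.67 − 69.5 = 3.2 dB.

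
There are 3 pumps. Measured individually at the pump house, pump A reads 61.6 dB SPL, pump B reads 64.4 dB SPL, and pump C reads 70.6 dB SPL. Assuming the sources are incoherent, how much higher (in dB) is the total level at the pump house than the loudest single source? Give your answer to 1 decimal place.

1.4 dB

Add the sources as powers (linear), then convert back to dB:
L_total = 10·log₁₀(10^(61.6/10) + 10^(64.4/10) + 10^(70.6/10)) = 71.95 dB SPL.
Excess over the loudest (70.6 dB): 71.95 − 70.6 = 1.4 dB.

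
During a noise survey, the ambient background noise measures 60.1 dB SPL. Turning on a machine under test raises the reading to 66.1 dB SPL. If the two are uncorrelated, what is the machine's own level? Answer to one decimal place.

64.8 dB SPL

Subtract intensities: L_src = 10·log₁₀(10^(L_total/10) − 10^(L_bg/10)).
L_src = 10·log₁₀(10^(66.1/10) − 10^(60.1/10)) = 10·log₁₀(3051000) = 64.8 dB SPL.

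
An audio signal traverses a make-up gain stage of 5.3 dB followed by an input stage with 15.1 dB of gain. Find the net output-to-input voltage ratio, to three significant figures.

10.5

Net gain = 5.3 + 15.1 = 20.4 dB.
Voltage ratio = 10^(20.4/20) = 10.5.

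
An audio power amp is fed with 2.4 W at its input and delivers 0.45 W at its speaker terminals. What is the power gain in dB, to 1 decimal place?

Power is a power quantity, so gain = 10·log₁₀(P_out/P_in).
10·log₁₀(0.45/2.4) = 10·log₁₀(0.1875) = -7.3 dB.

-7.3 dB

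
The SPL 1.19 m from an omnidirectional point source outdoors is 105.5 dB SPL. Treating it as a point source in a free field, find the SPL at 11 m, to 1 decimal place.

Inverse-square spreading gives ΔL = −20·log₁₀(d₂/d₁).
ΔL = −20·log₁₀(11/1.19) = -19.32 dB, so L₂ = 105.5 + (-19.32) = 86.2 dB SPL.

86.2 dB SPL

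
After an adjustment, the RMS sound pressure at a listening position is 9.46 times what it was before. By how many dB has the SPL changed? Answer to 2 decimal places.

19.52 dB

SPL change from a pressure ratio uses the 20·log₁₀ form:
20·log₁₀(9.46) = 19.52 dB.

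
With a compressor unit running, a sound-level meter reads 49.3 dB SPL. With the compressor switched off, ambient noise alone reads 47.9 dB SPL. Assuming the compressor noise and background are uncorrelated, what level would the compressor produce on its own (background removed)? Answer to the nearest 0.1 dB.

Subtract intensities: L_src = 10·log₁₀(10^(L_total/10) − 10^(L_bg/10)).
L_src = 10·log₁₀(10^(49.3/10) − 10^(47.9/10)) = 10·log₁₀(23450) = 43.7 dB SPL.

43.7 dB SPL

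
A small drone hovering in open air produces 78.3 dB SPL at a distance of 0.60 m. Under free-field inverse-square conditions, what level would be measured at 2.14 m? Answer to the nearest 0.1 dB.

67.3 dB SPL

Inverse-square spreading gives ΔL = −20·log₁₀(d₂/d₁).
ΔL = −20·log₁₀(2.14/0.60) = -11.05 dB, so L₂ = 78.3 + (-11.05) = 67.3 dB SPL.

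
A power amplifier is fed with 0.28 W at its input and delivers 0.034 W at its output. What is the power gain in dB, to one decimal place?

For a power ratio, dB = 10·log₁₀(P₂/P₁).
10·log₁₀(0.034/0.28) = 10·log₁₀(0.1214) = -9.2 dB.

-9.2 dB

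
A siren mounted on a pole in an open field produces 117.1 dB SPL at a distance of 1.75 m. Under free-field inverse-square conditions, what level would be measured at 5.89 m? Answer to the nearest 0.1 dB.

106.6 dB SPL

For a point source in a free field, ΔL = −20·log₁₀(d₂/d₁).
ΔL = −20·log₁₀(5.89/1.75) = -10.54 dB, so L₂ = 117.1 + (-10.54) = 106.6 dB SPL.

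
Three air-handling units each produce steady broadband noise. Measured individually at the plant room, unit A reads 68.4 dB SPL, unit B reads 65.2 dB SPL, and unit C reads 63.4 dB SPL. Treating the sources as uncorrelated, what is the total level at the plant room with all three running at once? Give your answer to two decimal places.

Uncorrelated sources add in intensity (power), not in dB.
L_total = 10·log₁₀(10^(68.4/10) + 10^(65.2/10) + 10^(63.4/10)) = 10·log₁₀(12420000) = 70.94 dB SPL.

70.94 dB SPL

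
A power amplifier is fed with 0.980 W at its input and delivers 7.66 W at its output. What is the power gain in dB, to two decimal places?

Power is a power quantity, so gain = 10·log₁₀(P_out/P_in).
10·log₁₀(7.66/0.980) = 10·log₁₀(7.816) = 8.93 dB.

8.93 dB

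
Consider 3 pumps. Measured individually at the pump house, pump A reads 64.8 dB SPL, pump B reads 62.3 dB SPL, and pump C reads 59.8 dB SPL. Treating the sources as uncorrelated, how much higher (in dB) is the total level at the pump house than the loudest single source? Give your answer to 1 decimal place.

2.7 dB

Incoherent sources sum as intensities:
L_total = 10·log₁₀(10^(64.8/10) + 10^(62.3/10) + 10^(59.8/10)) = 67.54 dB SPL.
Excess over the loudest (64.8 dB): 67.54 − 64.8 = 2.7 dB.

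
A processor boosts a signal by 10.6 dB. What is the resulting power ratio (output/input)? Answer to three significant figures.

11.5

Power ratio = 10^(dB/10).
10^(10.6/10) = 10^(1.060) = 11.5.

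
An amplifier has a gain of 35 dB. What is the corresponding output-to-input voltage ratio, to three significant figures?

Voltage ratio = 10^(dB/20).
10^(35/20) = 10^(1.750) = 56.2.

56.2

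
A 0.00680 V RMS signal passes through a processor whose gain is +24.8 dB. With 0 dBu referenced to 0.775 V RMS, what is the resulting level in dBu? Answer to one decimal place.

-16.3 dBu

Input level: 20·log₁₀(0.00680/0.775) = -41.14 dBu.
Output: -41.14 + 24.8 = -16.3 dBu.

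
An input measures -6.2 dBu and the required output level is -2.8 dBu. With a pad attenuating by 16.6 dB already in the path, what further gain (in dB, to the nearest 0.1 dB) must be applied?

20.0 dB

The required make-up gain is the shortfall in the dB sum.
G = -2.8 − (-6.2) + 16.6 = 20.0 dB.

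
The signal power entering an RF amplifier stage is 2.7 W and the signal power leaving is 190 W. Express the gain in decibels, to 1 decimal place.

18.5 dB

Power is a power quantity, so gain = 10·log₁₀(P_out/P_in).
10·log₁₀(190/2.7) = 10·log₁₀(70.37) = 18.5 dB.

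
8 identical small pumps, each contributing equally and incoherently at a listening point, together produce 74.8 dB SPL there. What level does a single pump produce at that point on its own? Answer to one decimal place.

65.8 dB SPL

8 equal incoherent sources add 10·log₁₀(8) = 9.03 dB over one source.
L_one = 74.8 − 9.03 = 65.8 dB SPL.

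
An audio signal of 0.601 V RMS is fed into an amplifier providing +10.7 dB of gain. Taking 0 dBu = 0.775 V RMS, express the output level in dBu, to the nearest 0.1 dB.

Input level: 20·log₁₀(0.601/0.775) = -2.21 dBu.
Output: -2.21 + 10.7 = +8.5 dBu.

+8.5 dBu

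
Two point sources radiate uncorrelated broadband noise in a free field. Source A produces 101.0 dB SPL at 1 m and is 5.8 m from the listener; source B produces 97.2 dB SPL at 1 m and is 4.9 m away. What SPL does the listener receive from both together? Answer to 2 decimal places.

At the listener: L_A = 101.0 − 20·log₁₀(5.8) = 85.731 dB; L_B = 97.2 − 20·log₁₀(4.9) = 83.396 dB.
Combined: 10·log₁₀(10^(85.731/10)+10^(83.396/10)) = 87.73 dB SPL.

87.73 dB SPL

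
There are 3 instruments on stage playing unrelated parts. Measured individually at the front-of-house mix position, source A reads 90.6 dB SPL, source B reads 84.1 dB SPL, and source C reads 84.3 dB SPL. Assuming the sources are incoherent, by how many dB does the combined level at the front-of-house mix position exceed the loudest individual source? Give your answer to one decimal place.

Incoherent sources sum as intensities:
L_total = 10·log₁₀(10^(90.6/10) + 10^(84.1/10) + 10^(84.3/10)) = 92.24 dB SPL.
Excess over the loudest (90.6 dB): 92.24 − 90.6 = 1.6 dB.

1.6 dB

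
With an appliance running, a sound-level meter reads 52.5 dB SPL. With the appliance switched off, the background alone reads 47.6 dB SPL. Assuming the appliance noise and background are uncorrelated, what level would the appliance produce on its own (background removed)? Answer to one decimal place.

50.8 dB SPL

Subtract intensities: L_src = 10·log₁₀(10^(L_total/10) − 10^(L_bg/10)).
L_src = 10·log₁₀(10^(52.5/10) − 10^(47.6/10)) = 10·log₁₀(120300) = 50.8 dB SPL.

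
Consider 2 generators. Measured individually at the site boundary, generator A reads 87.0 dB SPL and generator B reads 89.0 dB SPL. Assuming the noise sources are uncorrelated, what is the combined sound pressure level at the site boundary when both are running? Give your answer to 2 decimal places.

91.12 dB SPL

Add the sources as powers (linear), then convert back to dB:
L_total = 10·log₁₀(10^(87.0/10) + 10^(89.0/10)) = 10·log₁₀(1296000000) = 91.12 dB SPL.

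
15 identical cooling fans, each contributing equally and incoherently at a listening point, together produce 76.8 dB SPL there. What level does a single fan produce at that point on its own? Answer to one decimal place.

65.0 dB SPL

15 equal incoherent sources add 10·log₁₀(15) = 11.76 dB over one source.
L_one = 76.8 − 11.76 = 65.0 dB SPL.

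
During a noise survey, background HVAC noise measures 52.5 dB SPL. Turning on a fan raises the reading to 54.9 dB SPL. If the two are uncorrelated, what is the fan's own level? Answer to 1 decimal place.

Subtract intensities: L_src = 10·log₁₀(10^(L_total/10) − 10^(L_bg/10)).
L_src = 10·log₁₀(10^(54.9/10) − 10^(52.5/10)) = 10·log₁₀(131200) = 51.2 dB SPL.

51.2 dB SPL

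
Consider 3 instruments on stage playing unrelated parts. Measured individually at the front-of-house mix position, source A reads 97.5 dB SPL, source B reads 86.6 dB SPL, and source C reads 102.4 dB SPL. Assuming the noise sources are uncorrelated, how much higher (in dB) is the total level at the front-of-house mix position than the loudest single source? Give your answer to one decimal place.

1.3 dB

Add the sources as powers (linear), then convert back to dB:
L_total = 10·log₁₀(10^(97.5/10) + 10^(86.6/10) + 10^(102.4/10)) = 103.70 dB SPL.
Excess over the loudest (102.4 dB): 103.70 − 102.4 = 1.3 dB.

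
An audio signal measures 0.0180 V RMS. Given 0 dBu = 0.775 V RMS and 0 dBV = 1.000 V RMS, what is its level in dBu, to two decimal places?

-32.68 dBu

dBu = 20·log₁₀(V / 0.775 V).
20·log₁₀(0.0180/0.775) = -32.68 dBu.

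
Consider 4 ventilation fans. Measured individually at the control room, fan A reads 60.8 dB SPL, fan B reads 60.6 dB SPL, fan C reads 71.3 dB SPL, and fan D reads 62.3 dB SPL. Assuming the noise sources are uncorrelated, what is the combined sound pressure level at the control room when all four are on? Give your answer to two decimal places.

72.44 dB SPL

Add the sources as powers (linear), then convert back to dB:
L_total = 10·log₁₀(10^(60.8/10) + 10^(60.6/10) + 10^(71.3/10) + 10^(62.3/10)) = 10·log₁₀(17540000) = 72.44 dB SPL.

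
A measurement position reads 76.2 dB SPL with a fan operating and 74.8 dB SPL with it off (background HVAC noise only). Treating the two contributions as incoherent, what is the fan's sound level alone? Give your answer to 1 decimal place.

70.6 dB SPL

Subtract intensities: L_src = 10·log₁₀(10^(L_total/10) − 10^(L_bg/10)).
L_src = 10·log₁₀(10^(76.2/10) − 10^(74.8/10)) = 10·log₁₀(11490000) = 70.6 dB SPL.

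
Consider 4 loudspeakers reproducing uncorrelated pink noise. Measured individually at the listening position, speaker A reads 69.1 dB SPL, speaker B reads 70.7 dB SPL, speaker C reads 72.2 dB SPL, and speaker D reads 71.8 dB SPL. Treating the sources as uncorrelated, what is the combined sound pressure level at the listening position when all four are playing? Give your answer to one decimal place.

77.1 dB SPL

Add the sources as powers (linear), then convert back to dB:
L_total = 10·log₁₀(10^(69.1/10) + 10^(70.7/10) + 10^(72.2/10) + 10^(71.8/10)) = 10·log₁₀(51610000) = 77.1 dB SPL.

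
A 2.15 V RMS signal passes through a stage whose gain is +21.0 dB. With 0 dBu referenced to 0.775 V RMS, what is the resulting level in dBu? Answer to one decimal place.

+29.9 dBu

Input level: 20·log₁₀(2.15/0.775) = 8.86 dBu.
Output: 8.86 + 21.0 = +29.9 dBu.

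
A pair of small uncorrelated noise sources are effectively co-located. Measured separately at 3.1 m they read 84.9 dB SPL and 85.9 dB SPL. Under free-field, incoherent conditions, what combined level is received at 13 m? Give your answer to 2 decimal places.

Combined at 3.1 m: 10·log₁₀(10^(84.9/10)+10^(85.9/10)) = 88.439 dB SPL.
Then apply −20·log₁₀(13/3.1) = -12.452 dB → 75.99 dB SPL.

75.99 dB SPL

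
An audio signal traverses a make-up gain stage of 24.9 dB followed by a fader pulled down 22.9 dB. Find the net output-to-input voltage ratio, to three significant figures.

1.26

Net gain = 24.9 + (−22.9) = 2.0 dB.
Voltage ratio = 10^(2.0/20) = 1.26.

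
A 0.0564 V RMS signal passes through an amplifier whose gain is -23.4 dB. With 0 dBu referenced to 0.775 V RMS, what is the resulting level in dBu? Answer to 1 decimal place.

-46.2 dBu

Input level: 20·log₁₀(0.0564/0.775) = -22.76 dBu.
Output: -22.76 − 23.4 = -46.2 dBu.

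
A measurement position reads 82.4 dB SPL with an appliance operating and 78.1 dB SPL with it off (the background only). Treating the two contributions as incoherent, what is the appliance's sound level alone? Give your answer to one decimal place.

80.4 dB SPL

Subtract intensities: L_src = 10·log₁₀(10^(L_total/10) − 10^(L_bg/10)).
L_src = 10·log₁₀(10^(82.4/10) − 10^(78.1/10)) = 10·log₁₀(109200000) = 80.4 dB SPL.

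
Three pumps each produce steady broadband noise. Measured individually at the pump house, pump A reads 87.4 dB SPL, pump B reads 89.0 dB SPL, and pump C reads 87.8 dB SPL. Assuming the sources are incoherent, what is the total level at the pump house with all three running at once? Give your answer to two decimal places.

92.89 dB SPL

Add the sources as powers (linear), then convert back to dB:
L_total = 10·log₁₀(10^(87.4/10) + 10^(89.0/10) + 10^(87.8/10)) = 10·log₁₀(1946000000) = 92.89 dB SPL.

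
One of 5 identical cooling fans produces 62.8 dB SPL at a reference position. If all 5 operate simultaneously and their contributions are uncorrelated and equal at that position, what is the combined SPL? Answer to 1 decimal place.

5 equal incoherent sources raise the level by 10·log₁₀(5) = 6.99 dB.
L_total = 62.8 + 6.99 = 69.8 dB SPL.

69.8 dB SPL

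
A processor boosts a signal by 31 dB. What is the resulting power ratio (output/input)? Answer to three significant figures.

Power ratio = 10^(dB/10).
10^(31/10) = 10^(3.100) = 1260.

1260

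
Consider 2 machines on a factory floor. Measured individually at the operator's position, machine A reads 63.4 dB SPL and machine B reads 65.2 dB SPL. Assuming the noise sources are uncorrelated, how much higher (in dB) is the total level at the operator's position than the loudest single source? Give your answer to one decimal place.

2.2 dB

Uncorrelated sources add in intensity (power), not in dB.
L_total = 10·log₁₀(10^(63.4/10) + 10^(65.2/10)) = 67.40 dB SPL.
Excess over the loudest (65.2 dB): 67.40 − 65.2 = 2.2 dB.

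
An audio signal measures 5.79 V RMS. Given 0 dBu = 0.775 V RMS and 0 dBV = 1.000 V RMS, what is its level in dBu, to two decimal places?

dBu = 20·log₁₀(V / 0.775 V).
20·log₁₀(5.79/0.775) = +17.47 dBu.

+17.47 dBu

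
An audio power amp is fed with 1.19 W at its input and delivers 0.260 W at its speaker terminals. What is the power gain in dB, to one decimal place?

Power is a power quantity, so gain = 10·log₁₀(P_out/P_in).
10·log₁₀(0.260/1.19) = 10·log₁₀(0.2185) = -6.6 dB.

-6.6 dB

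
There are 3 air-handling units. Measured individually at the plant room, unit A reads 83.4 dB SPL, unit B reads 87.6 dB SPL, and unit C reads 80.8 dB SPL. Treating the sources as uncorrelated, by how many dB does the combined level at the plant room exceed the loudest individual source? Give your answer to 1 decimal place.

2.0 dB

Incoherent sources sum as intensities:
L_total = 10·log₁₀(10^(83.4/10) + 10^(87.6/10) + 10^(80.8/10)) = 89.61 dB SPL.
Excess over the loudest (87.6 dB): 89.61 − 87.6 = 2.0 dB.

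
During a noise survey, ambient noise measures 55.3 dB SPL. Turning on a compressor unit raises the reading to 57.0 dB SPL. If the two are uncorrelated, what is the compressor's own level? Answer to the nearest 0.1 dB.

52.1 dB SPL

Remove the background by subtracting linear intensities:
L_src = 10·log₁₀(10^(57.0/10) − 10^(55.3/10)) = 10·log₁₀(162300) = 52.1 dB SPL.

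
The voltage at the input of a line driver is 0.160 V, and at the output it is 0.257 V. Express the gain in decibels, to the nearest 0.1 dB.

4.1 dB

Voltage ratio → dB uses the 20·log₁₀ form:
20·log₁₀(0.257/0.160) = 20·log₁₀(1.606) = 4.1 dB.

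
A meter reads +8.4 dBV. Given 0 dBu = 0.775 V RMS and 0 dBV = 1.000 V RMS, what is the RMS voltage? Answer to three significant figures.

2.63 V

V = 1.000 V × 10^(+8.4/20).
= 1.000 × 2.630 = 2.63 V.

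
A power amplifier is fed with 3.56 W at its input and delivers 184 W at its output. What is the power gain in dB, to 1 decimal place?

For a power ratio, dB = 10·log₁₀(P₂/P₁).
10·log₁₀(184/3.56) = 10·log₁₀(51.69) = 17.1 dB.

17.1 dB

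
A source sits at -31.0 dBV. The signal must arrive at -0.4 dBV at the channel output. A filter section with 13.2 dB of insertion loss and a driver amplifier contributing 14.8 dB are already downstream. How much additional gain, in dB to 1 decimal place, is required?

The required make-up gain is the shortfall in the dB sum.
G = -0.4 − (-31.0) + 13.2 − 14.8 = 29.0 dB.

29.0 dB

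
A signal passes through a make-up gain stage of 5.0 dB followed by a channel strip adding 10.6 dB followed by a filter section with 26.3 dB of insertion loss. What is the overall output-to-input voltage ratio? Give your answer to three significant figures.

Net gain = 5.0 + 10.6 + (−26.3) = -10.7 dB.
Voltage ratio = 10^(-10.7/20) = 0.292.

0.292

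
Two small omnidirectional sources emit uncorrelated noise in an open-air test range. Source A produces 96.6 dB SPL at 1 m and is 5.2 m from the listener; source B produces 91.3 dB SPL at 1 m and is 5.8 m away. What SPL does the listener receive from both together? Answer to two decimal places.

83.20 dB SPL

At the listener: L_A = 96.6 − 20·log₁₀(5.2) = 82.280 dB; L_B = 91.3 − 20·log₁₀(5.8) = 76.031 dB.
Combined: 10·log₁₀(10^(82.280/10)+10^(76.031/10)) = 83.20 dB SPL.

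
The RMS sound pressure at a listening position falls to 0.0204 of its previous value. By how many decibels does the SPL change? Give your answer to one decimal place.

SPL change from a pressure ratio uses the 20·log₁₀ form:
20·log₁₀(0.0204) = -33.8 dB.

-33.8 dB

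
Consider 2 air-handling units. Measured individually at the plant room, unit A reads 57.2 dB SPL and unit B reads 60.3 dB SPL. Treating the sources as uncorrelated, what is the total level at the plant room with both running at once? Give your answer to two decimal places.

62.03 dB SPL

Incoherent sources sum as intensities:
L_total = 10·log₁₀(10^(57.2/10) + 10^(60.3/10)) = 10·log₁₀(1596000) = 62.03 dB SPL.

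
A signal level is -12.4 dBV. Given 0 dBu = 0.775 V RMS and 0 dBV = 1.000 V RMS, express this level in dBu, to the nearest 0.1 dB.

The offset between the scales is 20·log₁₀(0.775/1.000) = −2.214 dB.
So dBu = -12.4 + 2.214 = -10.2 dBu.

-10.2 dBu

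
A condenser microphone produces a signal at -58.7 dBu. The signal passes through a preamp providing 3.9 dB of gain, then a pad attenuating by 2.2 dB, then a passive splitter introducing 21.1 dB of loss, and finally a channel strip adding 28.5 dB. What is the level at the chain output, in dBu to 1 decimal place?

-49.6 dBu

Cascaded gains and losses add directly in dB.
-58.7 + 3.9 − 2.2 − 21.1 + 28.5 = -49.6 dBu.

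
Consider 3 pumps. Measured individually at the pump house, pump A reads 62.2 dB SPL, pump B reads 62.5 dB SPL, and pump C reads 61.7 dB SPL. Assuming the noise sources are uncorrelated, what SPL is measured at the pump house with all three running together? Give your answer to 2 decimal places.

66.92 dB SPL

Uncorrelated sources add in intensity (power), not in dB.
L_total = 10·log₁₀(10^(62.2/10) + 10^(62.5/10) + 10^(61.7/10)) = 10·log₁₀(4917000) = 66.92 dB SPL.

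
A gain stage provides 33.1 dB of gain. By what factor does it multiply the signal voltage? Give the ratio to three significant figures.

45.2

Voltage ratio = 10^(dB/20).
10^(33.1/20) = 10^(1.655) = 45.2.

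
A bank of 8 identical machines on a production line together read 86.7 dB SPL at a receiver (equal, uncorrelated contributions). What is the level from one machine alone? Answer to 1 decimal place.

77.7 dB SPL

8 equal incoherent sources add 10·log₁₀(8) = 9.03 dB over one source.
L_one = 86.7 − 9.03 = 77.7 dB SPL.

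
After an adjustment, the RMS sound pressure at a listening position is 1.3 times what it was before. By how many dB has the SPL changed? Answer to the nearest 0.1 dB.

Sound pressure is an amplitude quantity: ΔL = 20·log₁₀(p₂/p₁).
20·log₁₀(1.3) = 2.3 dB.

2.3 dB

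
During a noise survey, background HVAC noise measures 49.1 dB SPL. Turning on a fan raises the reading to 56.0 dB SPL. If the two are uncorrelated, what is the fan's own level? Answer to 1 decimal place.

55.0 dB SPL

Remove the background by subtracting linear intensities:
L_src = 10·log₁₀(10^(56.0/10) − 10^(49.1/10)) = 10·log₁₀(316800) = 55.0 dB SPL.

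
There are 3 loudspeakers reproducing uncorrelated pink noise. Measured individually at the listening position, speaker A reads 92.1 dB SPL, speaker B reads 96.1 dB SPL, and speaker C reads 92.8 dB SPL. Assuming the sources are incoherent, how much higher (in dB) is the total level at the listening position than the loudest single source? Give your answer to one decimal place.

Uncorrelated sources add in intensity (power), not in dB.
L_total = 10·log₁₀(10^(92.1/10) + 10^(96.1/10) + 10^(92.8/10)) = 98.81 dB SPL.
Excess over the loudest (96.1 dB): 98.81 − 96.1 = 2.7 dB.

2.7 dB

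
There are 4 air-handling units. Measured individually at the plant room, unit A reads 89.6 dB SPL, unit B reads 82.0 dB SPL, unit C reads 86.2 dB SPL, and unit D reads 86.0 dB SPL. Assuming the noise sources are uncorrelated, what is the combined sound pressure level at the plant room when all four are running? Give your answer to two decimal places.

92.75 dB SPL

Add the sources as powers (linear), then convert back to dB:
L_total = 10·log₁₀(10^(89.6/10) + 10^(82.0/10) + 10^(86.2/10) + 10^(86.0/10)) = 10·log₁₀(1885000000) = 92.75 dB SPL.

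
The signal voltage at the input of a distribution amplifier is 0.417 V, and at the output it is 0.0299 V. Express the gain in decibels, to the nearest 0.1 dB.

-22.9 dB

For a voltage ratio, dB = 20·log₁₀(V₂/V₁).
20·log₁₀(0.0299/0.417) = 20·log₁₀(0.07170) = -22.9 dB.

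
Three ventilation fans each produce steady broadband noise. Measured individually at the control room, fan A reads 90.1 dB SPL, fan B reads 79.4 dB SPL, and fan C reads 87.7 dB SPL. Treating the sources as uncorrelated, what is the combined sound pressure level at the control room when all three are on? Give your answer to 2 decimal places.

92.30 dB SPL

Incoherent sources sum as intensities:
L_total = 10·log₁₀(10^(90.1/10) + 10^(79.4/10) + 10^(87.7/10)) = 10·log₁₀(1699000000) = 92.30 dB SPL.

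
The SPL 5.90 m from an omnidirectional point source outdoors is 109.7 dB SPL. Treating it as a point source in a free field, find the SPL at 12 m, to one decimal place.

For a point source in a free field, ΔL = −20·log₁₀(d₂/d₁).
ΔL = −20·log₁₀(12/5.90) = -6.17 dB, so L₂ = 109.7 + (-6.17) = 103.5 dB SPL.

103.5 dB SPL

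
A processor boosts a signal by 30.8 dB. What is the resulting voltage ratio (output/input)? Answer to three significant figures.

Voltage ratio = 10^(dB/20).
10^(30.8/20) = 10^(1.540) = 34.7.

34.7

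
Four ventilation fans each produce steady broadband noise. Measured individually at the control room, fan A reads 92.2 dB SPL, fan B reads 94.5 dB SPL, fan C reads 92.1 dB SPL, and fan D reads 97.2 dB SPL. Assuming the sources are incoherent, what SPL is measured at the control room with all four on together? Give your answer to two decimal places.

100.55 dB SPL

Incoherent sources sum as intensities:
L_total = 10·log₁₀(10^(92.2/10) + 10^(94.5/10) + 10^(92.1/10) + 10^(97.2/10)) = 10·log₁₀(11348000000) = 100.55 dB SPL.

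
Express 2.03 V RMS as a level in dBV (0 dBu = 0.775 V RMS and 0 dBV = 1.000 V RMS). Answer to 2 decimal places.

dBV = 20·log₁₀(V / 1.000 V).
20·log₁₀(2.03/1.000) = +6.15 dBV.

+6.15 dBV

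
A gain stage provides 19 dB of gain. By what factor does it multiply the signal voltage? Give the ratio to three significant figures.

8.91

Voltage ratio = 10^(dB/20).
10^(19/20) = 10^(0.9500) = 8.91.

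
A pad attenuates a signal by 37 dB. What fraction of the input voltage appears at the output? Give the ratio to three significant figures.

Voltage ratio = 10^(dB/20).
10^(-37/20) = 10^(-1.850) = 0.0141.

0.0141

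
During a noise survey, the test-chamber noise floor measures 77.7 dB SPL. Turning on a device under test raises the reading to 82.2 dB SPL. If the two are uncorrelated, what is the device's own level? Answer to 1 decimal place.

Subtract intensities: L_src = 10·log₁₀(10^(L_total/10) − 10^(L_bg/10)).
L_src = 10·log₁₀(10^(82.2/10) − 10^(77.7/10)) = 10·log₁₀(107100000) = 80.3 dB SPL.

80.3 dB SPL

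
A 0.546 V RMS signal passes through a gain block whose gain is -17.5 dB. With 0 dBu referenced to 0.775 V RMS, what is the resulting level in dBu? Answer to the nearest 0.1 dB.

-20.5 dBu

Input level: 20·log₁₀(0.546/0.775) = -3.04 dBu.
Output: -3.04 − 17.5 = -20.5 dBu.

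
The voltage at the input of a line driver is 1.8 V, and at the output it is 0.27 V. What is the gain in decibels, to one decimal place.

Voltage is an amplitude quantity, so gain = 20·log₁₀(V_out/V_in).
20·log₁₀(0.27/1.8) = 20·log₁₀(0.1500) = -16.5 dB.

-16.5 dB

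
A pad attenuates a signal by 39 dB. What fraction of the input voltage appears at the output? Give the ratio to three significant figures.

Voltage ratio = 10^(dB/20).
10^(-39/20) = 10^(-1.950) = 0.0112.

0.0112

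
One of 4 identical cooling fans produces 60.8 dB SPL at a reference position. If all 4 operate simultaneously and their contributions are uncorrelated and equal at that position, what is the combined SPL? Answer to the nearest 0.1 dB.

66.8 dB SPL

4 equal incoherent sources raise the level by 10·log₁₀(4) = 6.02 dB.
L_total = 60.8 + 6.02 = 66.8 dB SPL.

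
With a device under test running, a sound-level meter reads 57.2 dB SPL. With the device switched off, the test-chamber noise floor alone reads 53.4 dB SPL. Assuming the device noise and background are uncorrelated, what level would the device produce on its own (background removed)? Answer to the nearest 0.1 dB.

54.9 dB SPL

Subtract intensities: L_src = 10·log₁₀(10^(L_total/10) − 10^(L_bg/10)).
L_src = 10·log₁₀(10^(57.2/10) − 10^(53.4/10)) = 10·log₁₀(306000) = 54.9 dB SPL.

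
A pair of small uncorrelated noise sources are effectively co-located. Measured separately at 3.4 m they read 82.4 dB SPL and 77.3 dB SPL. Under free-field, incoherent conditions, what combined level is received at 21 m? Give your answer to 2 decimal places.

Combined at 3.4 m: 10·log₁₀(10^(82.4/10)+10^(77.3/10)) = 83.569 dB SPL.
Then apply −20·log₁₀(21/3.4) = -15.815 dB → 67.75 dB SPL.

67.75 dB SPL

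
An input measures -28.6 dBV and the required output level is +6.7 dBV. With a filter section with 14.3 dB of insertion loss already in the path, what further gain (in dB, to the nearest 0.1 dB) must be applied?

The required make-up gain is the shortfall in the dB sum.
G = +6.7 − (-28.6) + 14.3 = 49.6 dB.

49.6 dB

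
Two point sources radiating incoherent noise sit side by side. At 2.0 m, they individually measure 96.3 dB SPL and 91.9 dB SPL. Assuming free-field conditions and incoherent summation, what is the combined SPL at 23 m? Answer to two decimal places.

76.43 dB SPL

Combined at 2.0 m: 10·log₁₀(10^(96.3/10)+10^(91.9/10)) = 97.645 dB SPL.
Then apply −20·log₁₀(23/2.0) = -21.214 dB → 76.43 dB SPL.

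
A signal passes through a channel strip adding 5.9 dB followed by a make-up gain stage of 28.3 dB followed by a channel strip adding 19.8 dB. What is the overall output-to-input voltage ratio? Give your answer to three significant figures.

Net gain = 5.9 + 28.3 + 19.8 = 54.0 dB.
Voltage ratio = 10^(54.0/20) = 501.

501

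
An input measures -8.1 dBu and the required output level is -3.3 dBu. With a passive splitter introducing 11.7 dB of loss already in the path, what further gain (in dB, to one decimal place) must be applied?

The required make-up gain is the shortfall in the dB sum.
G = -3.3 − (-8.1) + 11.7 = 16.5 dB.

16.5 dB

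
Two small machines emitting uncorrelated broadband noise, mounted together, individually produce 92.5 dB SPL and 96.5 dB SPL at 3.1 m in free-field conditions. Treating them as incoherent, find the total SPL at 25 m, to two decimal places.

Combined at 3.1 m: 10·log₁₀(10^(92.5/10)+10^(96.5/10)) = 97.955 dB SPL.
Then apply −20·log₁₀(25/3.1) = -18.132 dB → 79.82 dB SPL.

79.82 dB SPL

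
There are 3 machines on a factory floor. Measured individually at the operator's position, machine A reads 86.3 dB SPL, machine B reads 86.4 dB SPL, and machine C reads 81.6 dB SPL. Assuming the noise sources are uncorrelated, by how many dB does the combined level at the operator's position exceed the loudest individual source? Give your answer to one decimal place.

Incoherent sources sum as intensities:
L_total = 10·log₁₀(10^(86.3/10) + 10^(86.4/10) + 10^(81.6/10)) = 90.03 dB SPL.
Excess over the loudest (86.4 dB): 90.03 − 86.4 = 3.6 dB.

3.6 dB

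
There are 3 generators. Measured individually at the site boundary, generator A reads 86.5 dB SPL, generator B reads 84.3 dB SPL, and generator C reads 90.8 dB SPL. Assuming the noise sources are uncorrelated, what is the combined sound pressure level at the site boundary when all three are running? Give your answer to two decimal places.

Add the sources as powers (linear), then convert back to dB:
L_total = 10·log₁₀(10^(86.5/10) + 10^(84.3/10) + 10^(90.8/10)) = 10·log₁₀(1918000000) = 92.83 dB SPL.

92.83 dB SPL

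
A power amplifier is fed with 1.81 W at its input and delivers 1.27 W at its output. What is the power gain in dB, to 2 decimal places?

Power is a power quantity, so gain = 10·log₁₀(P_out/P_in).
10·log₁₀(1.27/1.81) = 10·log₁₀(0.7017) = -1.54 dB.

-1.54 dB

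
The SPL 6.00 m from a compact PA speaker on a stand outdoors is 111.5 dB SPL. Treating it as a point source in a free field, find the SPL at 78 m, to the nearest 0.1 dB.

For a point source in a free field, ΔL = −20·log₁₀(d₂/d₁).
ΔL = −20·log₁₀(78/6.00) = -22.28 dB, so L₂ = 111.5 + (-22.28) = 89.2 dB SPL.

89.2 dB SPL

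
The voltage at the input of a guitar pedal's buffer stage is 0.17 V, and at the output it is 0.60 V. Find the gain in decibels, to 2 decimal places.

10.95 dB

For a voltage ratio, dB = 20·log₁₀(V₂/V₁).
20·log₁₀(0.60/0.17) = 20·log₁₀(3.529) = 10.95 dB.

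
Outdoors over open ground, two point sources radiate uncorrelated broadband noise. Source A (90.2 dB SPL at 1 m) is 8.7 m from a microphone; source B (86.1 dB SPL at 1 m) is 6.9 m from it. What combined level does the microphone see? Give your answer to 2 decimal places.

At the listener: L_A = 90.2 − 20·log₁₀(8.7) = 71.410 dB; L_B = 86.1 − 20·log₁₀(6.9) = 69.323 dB.
Combined: 10·log₁₀(10^(71.410/10)+10^(69.323/10)) = 73.50 dB SPL.

73.50 dB SPL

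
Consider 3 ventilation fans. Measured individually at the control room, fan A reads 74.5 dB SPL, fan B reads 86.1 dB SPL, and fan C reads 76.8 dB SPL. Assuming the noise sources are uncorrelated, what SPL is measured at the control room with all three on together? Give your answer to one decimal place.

Incoherent sources sum as intensities:
L_total = 10·log₁₀(10^(74.5/10) + 10^(86.1/10) + 10^(76.8/10)) = 10·log₁₀(483400000) = 86.8 dB SPL.

86.8 dB SPL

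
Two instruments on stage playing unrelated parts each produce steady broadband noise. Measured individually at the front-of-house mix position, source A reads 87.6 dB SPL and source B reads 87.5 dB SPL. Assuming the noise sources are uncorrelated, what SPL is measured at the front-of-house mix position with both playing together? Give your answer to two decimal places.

90.56 dB SPL

Add the sources as powers (linear), then convert back to dB:
L_total = 10·log₁₀(10^(87.6/10) + 10^(87.5/10)) = 10·log₁₀(1138000000) = 90.56 dB SPL.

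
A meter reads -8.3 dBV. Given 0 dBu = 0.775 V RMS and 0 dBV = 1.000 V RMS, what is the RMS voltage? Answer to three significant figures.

0.385 V

V = 1.000 V × 10^(-8.3/20).
= 1.000 × 0.3846 = 0.385 V.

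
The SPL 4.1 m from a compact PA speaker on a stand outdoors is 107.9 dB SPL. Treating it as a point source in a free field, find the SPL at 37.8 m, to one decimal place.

88.6 dB SPL

Free-field point source: level drops by 20·log₁₀ of the distance ratio.
ΔL = −20·log₁₀(37.8/4.1) = -19.29 dB, so L₂ = 107.9 + (-19.29) = 88.6 dB SPL.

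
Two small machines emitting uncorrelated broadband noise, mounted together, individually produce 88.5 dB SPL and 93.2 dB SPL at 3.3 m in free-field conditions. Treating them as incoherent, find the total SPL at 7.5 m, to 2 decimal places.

87.34 dB SPL

Combined at 3.3 m: 10·log₁₀(10^(88.5/10)+10^(93.2/10)) = 94.467 dB SPL.
Then apply −20·log₁₀(7.5/3.3) = -7.131 dB → 87.34 dB SPL.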